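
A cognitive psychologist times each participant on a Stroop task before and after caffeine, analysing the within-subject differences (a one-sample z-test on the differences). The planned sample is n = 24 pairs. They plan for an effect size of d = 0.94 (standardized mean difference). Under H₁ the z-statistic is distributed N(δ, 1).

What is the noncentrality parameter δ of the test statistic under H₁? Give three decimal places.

δ ≈ 4.605

The noncentrality parameter scales effect size by the design's sample-size factor: δ = d·√n = 0.94 × √24 = 4.6050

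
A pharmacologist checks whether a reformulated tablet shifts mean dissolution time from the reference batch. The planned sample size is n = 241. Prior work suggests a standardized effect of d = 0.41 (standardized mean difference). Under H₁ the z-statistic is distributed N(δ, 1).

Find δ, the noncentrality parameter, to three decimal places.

δ ≈ 6.365

δ = d·√n = 0.41 × √241 = 6.3649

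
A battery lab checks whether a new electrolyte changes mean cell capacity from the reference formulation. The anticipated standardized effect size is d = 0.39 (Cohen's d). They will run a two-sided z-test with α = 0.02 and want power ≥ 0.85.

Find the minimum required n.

Set Φ(δ − 2.326) = 0.85; then δ − 2.326 = Φ⁻¹(0.85) = 1.036, giving δ = 3.363.
(Ignoring the negligible lower-tail rejection probability gives the usual closed-form inversion.)
δ = d·√n ⇒ n = (δ/d)² = (3.363 / 0.39)² = 74.35.
Rounding up, n = 75.

n = 75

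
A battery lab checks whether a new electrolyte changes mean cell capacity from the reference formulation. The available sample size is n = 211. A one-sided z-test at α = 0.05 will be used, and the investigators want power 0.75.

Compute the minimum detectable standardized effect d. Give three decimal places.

d ≈ 0.160

Need Φ(δ − 1.645) = 0.75, so δ = 1.645 + 0.674 = 2.319.
δ = d·√n ⇒ d = δ/√n = 2.319/√211 = 0.1597.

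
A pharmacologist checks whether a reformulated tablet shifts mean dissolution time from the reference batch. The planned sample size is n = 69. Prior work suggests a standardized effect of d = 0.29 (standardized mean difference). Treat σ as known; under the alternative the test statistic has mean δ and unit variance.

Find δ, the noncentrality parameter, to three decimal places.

δ ≈ 2.409

δ = d·√n = 0.29 × √69 = 2.4089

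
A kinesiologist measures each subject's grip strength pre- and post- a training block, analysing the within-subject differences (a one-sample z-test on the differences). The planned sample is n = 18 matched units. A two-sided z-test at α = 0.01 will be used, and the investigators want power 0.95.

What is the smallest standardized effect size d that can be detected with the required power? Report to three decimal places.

Required noncentrality: δ = z_{0.005} + z_{0.05} = 2.576 + 1.645 = 4.221.
(The second rejection-region term Φ(−δ − z_{α/2}) is negligible and dropped.)
δ = d·√n ⇒ d = δ/√n = 4.221/√18 = 0.9948.

d ≈ 0.995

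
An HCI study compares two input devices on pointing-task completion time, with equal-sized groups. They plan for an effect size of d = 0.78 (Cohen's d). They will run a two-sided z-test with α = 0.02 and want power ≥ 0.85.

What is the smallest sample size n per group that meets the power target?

n = 38 per group

For power 0.85 need Φ(δ − z_{0.01}) = 0.85, so δ = z_{0.01} + z_{0.15} = 2.326 + 1.036 = 3.363.
(For δ > 0 the lower-tail rejection region contributes negligibly to power, so the one-term inversion is standard.)
δ = d·√(n/2) ⇒ n = 2(δ/d)² = 2 × (3.363 / 0.78)² = 37.17.
Rounding up, n = 38 per group.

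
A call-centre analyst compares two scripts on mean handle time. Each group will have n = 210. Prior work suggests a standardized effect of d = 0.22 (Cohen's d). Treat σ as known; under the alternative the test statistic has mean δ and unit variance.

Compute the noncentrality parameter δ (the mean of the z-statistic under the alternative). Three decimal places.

The noncentrality parameter scales effect size by the design's sample-size factor: δ = d·√(n/2) = 0.22 × √(210/2) = 2.2543

δ ≈ 2.254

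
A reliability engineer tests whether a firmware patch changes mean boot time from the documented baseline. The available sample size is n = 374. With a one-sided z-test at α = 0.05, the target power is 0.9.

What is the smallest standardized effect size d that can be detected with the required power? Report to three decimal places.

Need Φ(δ − 1.645) = 0.9, so δ = 1.645 + 1.282 = 2.926.
δ = d·√n ⇒ d = δ/√n = 2.926/√374 = 0.1513.

d ≈ 0.151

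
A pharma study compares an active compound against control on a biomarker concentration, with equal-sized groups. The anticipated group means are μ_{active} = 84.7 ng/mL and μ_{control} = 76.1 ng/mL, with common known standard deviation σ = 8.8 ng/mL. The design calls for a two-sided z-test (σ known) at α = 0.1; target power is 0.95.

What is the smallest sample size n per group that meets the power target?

n = 23 per group

Standardized effect: d = |μ_{active} − μ_{control}| / σ = |84.7 − 76.1| / 8.8 = 0.9773
Set Φ(δ − 1.645) = 0.95; then δ − 1.645 = Φ⁻¹(0.95) = 1.645, giving δ = 3.290.
(For δ > 0 the lower-tail rejection region contributes negligibly to power, so the one-term inversion is standard.)
δ = d·√(n/2) ⇒ n = 2(δ/d)² = 2 × (3.290 / 0.9773)² = 22.66.
Rounding up, n = 23 per group.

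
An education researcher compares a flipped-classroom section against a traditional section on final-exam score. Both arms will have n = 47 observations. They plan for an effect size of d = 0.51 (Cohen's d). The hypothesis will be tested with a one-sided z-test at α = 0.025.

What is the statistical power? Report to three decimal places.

Noncentrality parameter: δ = d·√(n/2) = 0.51 × √(47/2) = 2.4723
Critical value for a one-sided test at α = 0.025: z_α = 1.960.
Power = Φ(δ − 1.960) = Φ(0.512) = 0.6958.

Power ≈ 0.696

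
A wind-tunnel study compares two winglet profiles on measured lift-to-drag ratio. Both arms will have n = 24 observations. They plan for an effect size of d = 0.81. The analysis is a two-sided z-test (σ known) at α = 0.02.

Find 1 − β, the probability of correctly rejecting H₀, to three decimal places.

Noncentrality parameter: δ = d·√(n/2) = 0.81 × √(24/2) = 2.8059
Critical value for a two-sided test at α = 0.02: z_{α/2} = 2.326.
Power = Φ(δ − 2.326) + Φ(−δ − 2.326) = Φ(0.480) + Φ(-5.132) = 0.6842 + 0.0000 = 0.6842.

Power ≈ 0.684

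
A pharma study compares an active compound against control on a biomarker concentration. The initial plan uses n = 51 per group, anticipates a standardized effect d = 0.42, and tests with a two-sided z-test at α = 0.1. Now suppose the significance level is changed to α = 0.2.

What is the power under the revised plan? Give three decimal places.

Power ≈ 0.800

δ = d·√(n/2) = 0.42 × √(51/2) = 2.1209 (unchanged). New critical value: z_{0.1} = 1.282.
Revised power = Φ(δ − 1.282) + Φ(−δ − 1.282) = Φ(0.839) + Φ(-3.402) = 0.7994 + 0.0003 = 0.7997.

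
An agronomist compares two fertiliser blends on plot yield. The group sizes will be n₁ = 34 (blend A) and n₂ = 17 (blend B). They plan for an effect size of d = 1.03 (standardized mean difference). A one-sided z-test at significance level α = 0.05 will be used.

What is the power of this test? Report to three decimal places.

Noncentrality parameter: δ = d / √(1/n₁ + 1/n₂) = 1.03 / √(1/34 + 1/17) = 3.4675
Critical value for a one-sided test at α = 0.05: z_α = 1.645.
Power = Φ(δ − 1.645) = Φ(1.823) = 0.9658.

Power ≈ 0.966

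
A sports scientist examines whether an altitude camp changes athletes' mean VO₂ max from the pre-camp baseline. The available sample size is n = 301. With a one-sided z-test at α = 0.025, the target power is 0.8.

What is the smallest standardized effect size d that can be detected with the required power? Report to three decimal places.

d ≈ 0.161

Need Φ(δ − 1.960) = 0.8, so δ = 1.960 + 0.842 = 2.802.
δ = d·√n ⇒ d = δ/√n = 2.802/√301 = 0.1615.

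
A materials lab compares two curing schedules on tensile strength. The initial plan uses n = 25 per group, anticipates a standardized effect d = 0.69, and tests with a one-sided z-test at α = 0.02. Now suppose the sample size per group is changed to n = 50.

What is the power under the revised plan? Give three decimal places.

With n = 50 per group: δ = d·√(n/2) = 0.69 × √(50/2) = 3.4500. Critical value z_{0.02} = 2.054.
Revised power = P(Z > 2.054 − δ) = Φ(1.396) = 0.9187.

Power ≈ 0.919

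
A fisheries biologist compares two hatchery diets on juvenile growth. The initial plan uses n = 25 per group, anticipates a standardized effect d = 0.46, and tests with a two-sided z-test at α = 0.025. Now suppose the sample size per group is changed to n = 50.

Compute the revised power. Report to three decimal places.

Power ≈ 0.523

With n = 50 per group: δ = d·√(n/2) = 0.46 × √(50/2) = 2.3000. Critical value z_{0.0125} = 2.241.
Revised power = Φ(δ − 2.241) + Φ(−δ − 2.241) = Φ(0.059) + Φ(-4.541) = 0.5234 + 0.0000 = 0.5234.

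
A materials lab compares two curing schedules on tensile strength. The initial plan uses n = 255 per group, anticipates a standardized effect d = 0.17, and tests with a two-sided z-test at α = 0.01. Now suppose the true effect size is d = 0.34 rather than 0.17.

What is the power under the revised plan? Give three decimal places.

Power ≈ 0.897

With d = 0.34: δ = d·√(n/2) = 0.34 × √(255/2) = 3.8391. Critical value z_{0.005} = 2.576.
Revised power = Φ(δ − 2.576) + Φ(−δ − 2.576) = Φ(1.263) + Φ(-6.415) = 0.8968 + 0.0000 = 0.8968.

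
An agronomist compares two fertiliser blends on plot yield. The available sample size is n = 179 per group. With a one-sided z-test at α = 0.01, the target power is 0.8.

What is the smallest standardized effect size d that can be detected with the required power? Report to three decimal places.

d ≈ 0.335

Need Φ(δ − 2.326) = 0.8, so δ = 2.326 + 0.842 = 3.168.
δ = d·√(n/2) ⇒ d = δ/√(n/2) = 3.168/√(179/2) = 0.3349.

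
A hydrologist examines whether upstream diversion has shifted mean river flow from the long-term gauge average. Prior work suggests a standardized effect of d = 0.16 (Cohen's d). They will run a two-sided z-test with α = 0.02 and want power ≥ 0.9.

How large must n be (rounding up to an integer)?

For power 0.9 need Φ(δ − z_{0.01}) = 0.9, so δ = z_{0.01} + z_{0.10} = 2.326 + 1.282 = 3.608.
(The Φ(−δ − z_{α/2}) term is vanishingly small for δ > 0 and is dropped in the standard sample-size formula.)
δ = d·√n ⇒ n = (δ/d)² = (3.608 / 0.16)² = 508.47.
Rounding up, n = 509.

n = 509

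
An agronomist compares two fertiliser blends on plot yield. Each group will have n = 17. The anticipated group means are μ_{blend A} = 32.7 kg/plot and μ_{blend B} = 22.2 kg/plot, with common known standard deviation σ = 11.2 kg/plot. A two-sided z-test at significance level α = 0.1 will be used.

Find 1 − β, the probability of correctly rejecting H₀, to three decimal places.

Power ≈ 0.862

Standardized effect: d = |μ_{blend A} − μ_{blend B}| / σ = |32.7 − 22.2| / 11.2 = 0.9375
Noncentrality parameter: δ = d·√(n/2) = 0.9375 × √(17/2) = 2.7333
Two-sided α = 0.1 → critical value z_{0.05} = 1.645.
Power = Φ(δ − 1.645) + Φ(−δ − 1.645) = Φ(1.088) + Φ(-4.378) = 0.8618 + 0.0000 = 0.8618.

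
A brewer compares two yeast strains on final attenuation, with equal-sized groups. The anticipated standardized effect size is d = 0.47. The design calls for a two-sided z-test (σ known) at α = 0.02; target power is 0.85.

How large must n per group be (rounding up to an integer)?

Set Φ(δ − 2.326) = 0.85; then δ − 2.326 = Φ⁻¹(0.85) = 1.036, giving δ = 3.363.
(For δ > 0 the lower-tail rejection region contributes negligibly to power, so the one-term inversion is standard.)
δ = d·√(n/2) ⇒ n = 2(δ/d)² = 2 × (3.363 / 0.47)² = 102.38.
Round up to the next whole unit.

n = 103 per group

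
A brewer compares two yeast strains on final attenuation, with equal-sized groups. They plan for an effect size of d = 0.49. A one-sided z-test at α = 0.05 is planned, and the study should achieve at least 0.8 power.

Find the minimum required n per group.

n = 52 per group

For power 0.8 need Φ(δ − z_{0.05}) = 0.8, so δ = z_{0.05} + z_{0.20} = 1.645 + 0.842 = 2.486.
δ = d·√(n/2) ⇒ n = 2(δ/d)² = 2 × (2.486 / 0.49)² = 51.50.
Rounding up, n = 52 per group.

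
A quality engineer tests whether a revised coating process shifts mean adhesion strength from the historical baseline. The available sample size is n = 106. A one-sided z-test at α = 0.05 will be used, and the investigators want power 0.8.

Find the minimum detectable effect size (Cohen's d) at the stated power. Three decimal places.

Need Φ(δ − 1.645) = 0.8, so δ = 1.645 + 0.842 = 2.486.
δ = d·√n ⇒ d = δ/√n = 2.486/√106 = 0.2415.

d ≈ 0.242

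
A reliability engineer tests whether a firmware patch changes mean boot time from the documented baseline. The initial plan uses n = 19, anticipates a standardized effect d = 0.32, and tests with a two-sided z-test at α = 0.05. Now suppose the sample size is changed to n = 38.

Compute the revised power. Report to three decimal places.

With n = 38: δ = d·√n = 0.32 × √38 = 1.9726. Critical value z_{0.025} = 1.960.
Revised power = Φ(δ − 1.960) + Φ(−δ − 1.960) = Φ(0.013) + Φ(-3.933) = 0.5050 + 0.0000 = 0.5051.

Power ≈ 0.505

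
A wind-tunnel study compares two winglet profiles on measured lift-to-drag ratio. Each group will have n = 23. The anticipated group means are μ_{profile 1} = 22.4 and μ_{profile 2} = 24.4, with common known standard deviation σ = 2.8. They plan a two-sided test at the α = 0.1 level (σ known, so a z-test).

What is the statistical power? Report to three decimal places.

Standardized effect: d = |μ_{profile 1} − μ_{profile 2}| / σ = |22.4 − 24.4| / 2.8 = 0.7143
Noncentrality parameter: δ = d·√(n/2) = 0.7143 × √(23/2) = 2.4223
Two-sided α = 0.1 → critical value z_{0.05} = 1.645.
Power = Φ(δ − 1.645) + Φ(−δ − 1.645) = Φ(0.777) + Φ(-4.067) = 0.7815 + 0.0000 = 0.7816.

Power ≈ 0.782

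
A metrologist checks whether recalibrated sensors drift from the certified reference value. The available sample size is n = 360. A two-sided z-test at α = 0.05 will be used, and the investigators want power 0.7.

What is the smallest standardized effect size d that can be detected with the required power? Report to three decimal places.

d ≈ 0.131

Need Φ(δ − 1.960) = 0.7, so δ = 1.960 + 0.524 = 2.484.
(Lower-tail contribution to power is negligible for δ > 0.)
δ = d·√n ⇒ d = δ/√n = 2.484/√360 = 0.1309.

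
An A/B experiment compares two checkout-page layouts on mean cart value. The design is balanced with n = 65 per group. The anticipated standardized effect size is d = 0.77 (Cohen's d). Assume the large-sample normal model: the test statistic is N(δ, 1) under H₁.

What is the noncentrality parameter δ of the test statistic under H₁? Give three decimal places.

δ ≈ 4.390

δ = d·√(n/2) = 0.77 × √(65/2) = 4.3897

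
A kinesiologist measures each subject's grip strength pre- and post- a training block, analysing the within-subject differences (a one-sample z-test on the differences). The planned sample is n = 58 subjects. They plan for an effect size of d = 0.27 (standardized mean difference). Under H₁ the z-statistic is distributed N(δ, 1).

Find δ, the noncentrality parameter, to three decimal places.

The noncentrality parameter scales effect size by the design's sample-size factor: δ = d·√n = 0.27 × √58 = 2.0563

δ ≈ 2.056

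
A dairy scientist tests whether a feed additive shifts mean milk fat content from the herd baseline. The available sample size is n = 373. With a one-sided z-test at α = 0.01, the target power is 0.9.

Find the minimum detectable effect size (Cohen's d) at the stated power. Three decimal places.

d ≈ 0.187

Required noncentrality: δ = z_{0.01} + z_{0.10} = 2.326 + 1.282 = 3.608.
δ = d·√n ⇒ d = δ/√n = 3.608/√373 = 0.1868.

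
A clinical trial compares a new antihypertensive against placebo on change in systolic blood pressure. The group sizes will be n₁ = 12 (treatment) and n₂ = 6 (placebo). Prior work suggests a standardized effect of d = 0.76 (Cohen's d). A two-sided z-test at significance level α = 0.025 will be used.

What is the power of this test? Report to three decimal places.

Noncentrality parameter: δ = d / √(1/n₁ + 1/n₂) = 0.76 / √(1/12 + 1/6) = 1.5200
Two-sided α = 0.025 → critical value z_{0.0125} = 2.241.
Power = Φ(δ − 2.241) + Φ(−δ − 2.241) = Φ(-0.721) + Φ(-3.761) = 0.2353 + 0.0001 = 0.2354.

Power ≈ 0.235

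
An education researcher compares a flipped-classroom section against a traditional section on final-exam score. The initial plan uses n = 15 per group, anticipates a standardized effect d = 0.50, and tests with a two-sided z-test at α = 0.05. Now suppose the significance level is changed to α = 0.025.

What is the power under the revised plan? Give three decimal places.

Power ≈ 0.192

δ = d·√(n/2) = 0.50 × √(15/2) = 1.3693 (unchanged). New critical value: z_{0.0125} = 2.241.
Revised power = Φ(δ − 2.241) + Φ(−δ − 2.241) = Φ(-0.872) + Φ(-3.611) = 0.1916 + 0.0002 = 0.1917.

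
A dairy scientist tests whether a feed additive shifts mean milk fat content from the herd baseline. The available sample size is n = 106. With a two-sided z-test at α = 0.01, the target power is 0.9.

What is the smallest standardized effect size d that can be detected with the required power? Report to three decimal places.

Need Φ(δ − 2.576) = 0.9, so δ = 2.576 + 1.282 = 3.857.
(Lower-tail contribution to power is negligible for δ > 0.)
δ = d·√n ⇒ d = δ/√n = 3.857/√106 = 0.3747.

d ≈ 0.375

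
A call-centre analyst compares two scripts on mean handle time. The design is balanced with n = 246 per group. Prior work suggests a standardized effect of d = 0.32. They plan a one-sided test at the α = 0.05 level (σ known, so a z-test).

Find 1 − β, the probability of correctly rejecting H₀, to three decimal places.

Power ≈ 0.972

Noncentrality parameter: δ = d·√(n/2) = 0.32 × √(246/2) = 3.5490
Critical value for a one-sided test at α = 0.05: z_α = 1.645.
Power = P(Z > 1.645 − δ) = Φ(1.904) = 0.9716.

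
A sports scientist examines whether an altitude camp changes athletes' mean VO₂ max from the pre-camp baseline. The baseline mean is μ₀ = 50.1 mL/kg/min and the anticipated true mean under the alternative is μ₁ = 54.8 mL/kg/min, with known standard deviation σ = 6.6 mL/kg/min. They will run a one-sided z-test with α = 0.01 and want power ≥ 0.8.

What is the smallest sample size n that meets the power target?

n = 20

Standardized effect: d = |μ₁ − μ₀| / σ = |54.8 − 50.1| / 6.6 = 0.7121
Set Φ(δ − 2.326) = 0.8; then δ − 2.326 = Φ⁻¹(0.8) = 0.842, giving δ = 3.168.
δ = d·√n ⇒ n = (δ/d)² = (3.168 / 0.7121)² = 19.79.
Rounding up, n = 20.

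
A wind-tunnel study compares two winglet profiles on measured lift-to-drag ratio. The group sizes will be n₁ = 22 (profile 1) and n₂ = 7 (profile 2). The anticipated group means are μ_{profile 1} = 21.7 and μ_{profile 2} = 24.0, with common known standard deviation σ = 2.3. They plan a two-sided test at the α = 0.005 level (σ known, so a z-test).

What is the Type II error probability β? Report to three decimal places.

Standardized effect: d = |μ_{profile 1} − μ_{profile 2}| / σ = |21.7 − 24.0| / 2.3 = 1.0000
Noncentrality parameter: δ = d / √(1/n₁ + 1/n₂) = 1.0000 / √(1/22 + 1/7) = 2.3044
Two-sided α = 0.005 → critical value z_{0.0025} = 2.807.
Power = Φ(δ − 2.807) + Φ(−δ − 2.807) = Φ(-0.503) + Φ(-5.111) = 0.3076 + 0.0000 = 0.3076.
Type II error: β = 1 − power = 1 − 0.3076 = 0.6924.

β ≈ 0.692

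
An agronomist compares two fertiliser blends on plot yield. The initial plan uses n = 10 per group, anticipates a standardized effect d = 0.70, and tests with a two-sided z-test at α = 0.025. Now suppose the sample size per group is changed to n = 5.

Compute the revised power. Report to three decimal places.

Power ≈ 0.129

With n = 5 per group: δ = d·√(n/2) = 0.70 × √(5/2) = 1.1068. Critical value z_{0.0125} = 2.241.
Revised power = Φ(δ − 2.241) + Φ(−δ − 2.241) = Φ(-1.135) + Φ(-3.348) = 0.1283 + 0.0004 = 0.1287.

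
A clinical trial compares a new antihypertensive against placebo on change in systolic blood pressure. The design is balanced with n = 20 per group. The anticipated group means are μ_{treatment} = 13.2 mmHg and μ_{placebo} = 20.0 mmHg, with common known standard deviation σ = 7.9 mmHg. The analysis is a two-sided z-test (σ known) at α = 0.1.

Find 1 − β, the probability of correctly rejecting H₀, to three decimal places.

Standardized effect: d = |μ_{treatment} − μ_{placebo}| / σ = |13.2 − 20.0| / 7.9 = 0.8608
Noncentrality parameter: δ = d·√(n/2) = 0.8608 × √(20/2) = 2.7220
Critical value for a two-sided test at α = 0.1: z_{α/2} = 1.645.
Power = Φ(δ − 1.645) + Φ(−δ − 1.645) = Φ(1.077) + Φ(-4.367) = 0.8593 + 0.0000 = 0.8593.

Power ≈ 0.859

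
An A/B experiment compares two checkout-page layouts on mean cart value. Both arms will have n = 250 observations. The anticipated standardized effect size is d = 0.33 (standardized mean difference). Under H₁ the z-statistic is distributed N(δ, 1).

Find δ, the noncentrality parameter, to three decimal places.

δ ≈ 3.690

The noncentrality parameter scales effect size by the design's sample-size factor: δ = d·√(n/2) = 0.33 × √(250/2) = 3.6895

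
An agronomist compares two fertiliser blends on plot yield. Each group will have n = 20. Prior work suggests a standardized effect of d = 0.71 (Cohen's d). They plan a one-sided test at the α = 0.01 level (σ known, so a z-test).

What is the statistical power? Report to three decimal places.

Noncentrality parameter: δ = d·√(n/2) = 0.71 × √(20/2) = 2.2452
Critical value for a one-sided test at α = 0.01: z_α = 2.326.
Power = P(Z > 2.326 − δ) = Φ(-0.081) = 0.4677.

Power ≈ 0.468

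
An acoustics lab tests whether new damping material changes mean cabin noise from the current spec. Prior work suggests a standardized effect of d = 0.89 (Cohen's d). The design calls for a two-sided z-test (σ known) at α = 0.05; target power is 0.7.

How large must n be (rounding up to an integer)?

n = 8

Set Φ(δ − 1.960) = 0.7; then δ − 1.960 = Φ⁻¹(0.7) = 0.524, giving δ = 2.484.
(The Φ(−δ − z_{α/2}) term is vanishingly small for δ > 0 and is dropped in the standard sample-size formula.)
δ = d·√n ⇒ n = (δ/d)² = (2.484 / 0.89)² = 7.79.
Round up to the next whole unit.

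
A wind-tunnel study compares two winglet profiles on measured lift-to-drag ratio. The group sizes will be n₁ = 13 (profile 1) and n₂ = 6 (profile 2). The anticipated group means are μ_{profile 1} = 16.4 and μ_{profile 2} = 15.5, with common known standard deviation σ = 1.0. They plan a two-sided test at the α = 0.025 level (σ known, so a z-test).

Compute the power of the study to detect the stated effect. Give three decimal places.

Power ≈ 0.338

Standardized effect: d = |μ_{profile 1} − μ_{profile 2}| / σ = |16.4 − 15.5| / 1.0 = 0.9000
Noncentrality parameter: δ = d / √(1/n₁ + 1/n₂) = 0.9000 / √(1/13 + 1/6) = 1.8235
Two-sided α = 0.025 → critical value z_{0.0125} = 2.241.
Power = Φ(δ − 2.241) + Φ(−δ − 2.241) = Φ(-0.418) + Φ(-4.065) = 0.3380 + 0.0000 = 0.3380.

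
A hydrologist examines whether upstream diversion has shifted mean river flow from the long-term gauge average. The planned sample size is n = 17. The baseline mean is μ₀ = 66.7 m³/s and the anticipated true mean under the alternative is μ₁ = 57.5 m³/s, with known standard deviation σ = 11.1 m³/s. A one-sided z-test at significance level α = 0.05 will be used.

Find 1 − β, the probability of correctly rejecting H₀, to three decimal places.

Standardized effect: d = |μ₁ − μ₀| / σ = |57.5 − 66.7| / 11.1 = 0.8288
Noncentrality parameter: δ = d·√n = 0.8288 × √17 = 3.4173
Critical value for a one-sided test at α = 0.05: z_α = 1.645.
Power = Φ(δ − 1.645) = Φ(1.772) = 0.9618.

Power ≈ 0.962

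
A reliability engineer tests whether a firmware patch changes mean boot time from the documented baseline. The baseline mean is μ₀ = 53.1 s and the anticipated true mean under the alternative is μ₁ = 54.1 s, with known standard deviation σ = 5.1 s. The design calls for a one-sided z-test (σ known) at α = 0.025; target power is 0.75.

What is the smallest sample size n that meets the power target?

n = 181

Standardized effect: d = |μ₁ − μ₀| / σ = |54.1 − 53.1| / 5.1 = 0.1961
Set Φ(δ − 1.960) = 0.75; then δ − 1.960 = Φ⁻¹(0.75) = 0.674, giving δ = 2.634.
δ = d·√n ⇒ n = (δ/d)² = (2.634 / 0.1961)² = 180.52.
Rounding up, n = 181.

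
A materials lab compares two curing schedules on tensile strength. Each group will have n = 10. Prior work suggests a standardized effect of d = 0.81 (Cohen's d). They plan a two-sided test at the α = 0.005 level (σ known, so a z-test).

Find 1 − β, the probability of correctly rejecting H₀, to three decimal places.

Noncentrality parameter: δ = d·√(n/2) = 0.81 × √(10/2) = 1.8112
Critical value for a two-sided test at α = 0.005: z_{α/2} = 2.807.
Power = Φ(δ − 2.807) + Φ(−δ − 2.807) = Φ(-0.996) + Φ(-4.618) = 0.1597 + 0.0000 = 0.1597.

Power ≈ 0.160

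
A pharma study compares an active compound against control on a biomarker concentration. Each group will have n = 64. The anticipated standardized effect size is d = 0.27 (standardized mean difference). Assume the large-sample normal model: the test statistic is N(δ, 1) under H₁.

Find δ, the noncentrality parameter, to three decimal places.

δ = d·√(n/2) = 0.27 × √(64/2) = 1.5274

δ ≈ 1.527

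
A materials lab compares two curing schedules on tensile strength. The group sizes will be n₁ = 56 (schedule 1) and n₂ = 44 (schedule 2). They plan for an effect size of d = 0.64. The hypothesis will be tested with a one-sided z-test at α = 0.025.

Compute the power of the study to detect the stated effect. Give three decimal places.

Noncentrality parameter: δ = d / √(1/n₁ + 1/n₂) = 0.64 / √(1/56 + 1/44) = 3.1769
One-sided α = 0.025 → critical value z_{0.025} = 1.960.
Power = Φ(δ − 1.960) = Φ(1.217) = 0.8882.

Power ≈ 0.888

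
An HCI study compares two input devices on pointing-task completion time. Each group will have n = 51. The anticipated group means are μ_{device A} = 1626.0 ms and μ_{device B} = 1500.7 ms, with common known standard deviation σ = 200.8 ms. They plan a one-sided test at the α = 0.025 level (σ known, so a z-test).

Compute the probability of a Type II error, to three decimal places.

Standardized effect: d = |μ_{device A} − μ_{device B}| / σ = |1626.0 − 1500.7| / 200.8 = 0.6240
Noncentrality parameter: δ = d·√(n/2) = 0.6240 × √(51/2) = 3.1511
One-sided α = 0.025 → critical value z_{0.025} = 1.960.
Power = Φ(δ − 1.960) = Φ(1.191) = 0.8832.
Type II error: β = 1 − power = 1 − 0.8832 = 0.1168.

β ≈ 0.117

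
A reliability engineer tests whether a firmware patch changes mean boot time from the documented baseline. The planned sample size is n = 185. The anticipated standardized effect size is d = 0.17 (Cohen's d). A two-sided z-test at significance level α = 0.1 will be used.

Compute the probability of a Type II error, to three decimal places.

Noncentrality parameter: δ = d·√n = 0.17 × √185 = 2.3122
Critical value for a two-sided test at α = 0.1: z_{α/2} = 1.645.
Power = Φ(δ − 1.645) + Φ(−δ − 1.645) = Φ(0.667) + Φ(-3.957) = 0.7477 + 0.0000 = 0.7478.
Type II error: β = 1 − power = 1 − 0.7478 = 0.2522.

β ≈ 0.252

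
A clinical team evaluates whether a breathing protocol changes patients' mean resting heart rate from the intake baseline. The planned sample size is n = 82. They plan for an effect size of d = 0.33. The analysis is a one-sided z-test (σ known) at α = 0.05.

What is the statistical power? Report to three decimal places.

Power ≈ 0.910

Noncentrality parameter: δ = d·√n = 0.33 × √82 = 2.9883
One-sided α = 0.05 → critical value z_{0.05} = 1.645.
Power = P(Z > 1.645 − δ) = Φ(1.343) = 0.9104.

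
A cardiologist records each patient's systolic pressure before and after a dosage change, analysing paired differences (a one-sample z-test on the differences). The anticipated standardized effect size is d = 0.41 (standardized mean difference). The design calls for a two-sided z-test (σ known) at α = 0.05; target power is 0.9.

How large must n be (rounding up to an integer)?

Set Φ(δ − 1.960) = 0.9; then δ − 1.960 = Φ⁻¹(0.9) = 1.282, giving δ = 3.242.
(Ignoring the negligible lower-tail rejection probability gives the usual closed-form inversion.)
δ = d·√n ⇒ n = (δ/d)² = (3.242 / 0.41)² = 62.51.
Round up to the next whole unit.

n = 63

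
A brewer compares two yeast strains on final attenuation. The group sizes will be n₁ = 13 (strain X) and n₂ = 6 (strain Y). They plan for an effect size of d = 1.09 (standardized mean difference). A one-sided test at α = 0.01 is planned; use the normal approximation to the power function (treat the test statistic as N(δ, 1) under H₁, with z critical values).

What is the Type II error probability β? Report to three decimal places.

Noncentrality parameter: δ = d / √(1/n₁ + 1/n₂) = 1.09 / √(1/13 + 1/6) = 2.2085
One-sided α = 0.01 → critical value z_{0.01} = 2.326.
Power = Φ(δ − 2.326) = Φ(-0.118) = 0.4531.
Type II error: β = 1 − power = 1 − 0.4531 = 0.5469.

β ≈ 0.547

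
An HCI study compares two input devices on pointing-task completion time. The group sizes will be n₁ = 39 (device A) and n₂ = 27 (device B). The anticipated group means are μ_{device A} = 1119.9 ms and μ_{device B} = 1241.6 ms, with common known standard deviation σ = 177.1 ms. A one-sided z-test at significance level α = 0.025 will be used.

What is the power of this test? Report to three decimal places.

Power ≈ 0.784

Standardized effect: d = |μ_{device A} − μ_{device B}| / σ = |1119.9 − 1241.6| / 177.1 = 0.6872
Noncentrality parameter: δ = d / √(1/n₁ + 1/n₂) = 0.6872 / √(1/39 + 1/27) = 2.7448
One-sided α = 0.025 → critical value z_{0.025} = 1.960.
Power = P(Z > 1.960 − δ) = Φ(0.785) = 0.7837.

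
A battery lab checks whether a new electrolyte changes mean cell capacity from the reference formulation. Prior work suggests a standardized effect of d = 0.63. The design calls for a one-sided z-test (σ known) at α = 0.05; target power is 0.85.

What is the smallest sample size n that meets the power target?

For power 0.85 need Φ(δ − z_{0.05}) = 0.85, so δ = z_{0.05} + z_{0.15} = 1.645 + 1.036 = 2.681.
δ = d·√n ⇒ n = (δ/d)² = (2.681 / 0.63)² = 18.11.
Rounding up, n = 19.

n = 19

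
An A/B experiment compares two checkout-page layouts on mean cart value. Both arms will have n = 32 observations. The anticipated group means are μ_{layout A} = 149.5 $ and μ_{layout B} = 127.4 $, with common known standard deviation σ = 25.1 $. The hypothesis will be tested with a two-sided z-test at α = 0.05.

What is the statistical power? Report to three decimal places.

Power ≈ 0.941

Standardized effect: d = |μ_{layout A} − μ_{layout B}| / σ = |149.5 − 127.4| / 25.1 = 0.8805
Noncentrality parameter: δ = d·√(n/2) = 0.8805 × √(32/2) = 3.5219
Critical value for a two-sided test at α = 0.05: z_{α/2} = 1.960.
Power = Φ(δ − 1.960) + Φ(−δ − 1.960) = Φ(1.562) + Φ(-5.482) = 0.9408 + 0.0000 = 0.9408.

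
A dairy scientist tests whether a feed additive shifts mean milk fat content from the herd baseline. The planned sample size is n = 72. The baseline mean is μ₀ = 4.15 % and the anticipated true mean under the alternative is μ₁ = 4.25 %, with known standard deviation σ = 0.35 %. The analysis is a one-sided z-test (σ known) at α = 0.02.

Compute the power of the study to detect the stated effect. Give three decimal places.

Power ≈ 0.645

Standardized effect: d = |μ₁ − μ₀| / σ = |4.25 − 4.15| / 0.35 = 0.2857
Noncentrality parameter: δ = d·√n = 0.2857 × √72 = 2.4244
One-sided α = 0.02 → critical value z_{0.02} = 2.054.
Power = Φ(δ − 2.054) = Φ(0.371) = 0.6445.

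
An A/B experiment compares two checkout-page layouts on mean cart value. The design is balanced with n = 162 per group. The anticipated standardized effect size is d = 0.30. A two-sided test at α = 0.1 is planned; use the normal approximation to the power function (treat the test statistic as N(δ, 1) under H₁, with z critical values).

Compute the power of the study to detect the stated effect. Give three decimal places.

Power ≈ 0.854

Noncentrality parameter: δ = d·√(n/2) = 0.30 × √(162/2) = 2.7000
Critical value for a two-sided test at α = 0.1: z_{α/2} = 1.645.
Power = Φ(δ − 1.645) + Φ(−δ − 1.645) = Φ(1.055) + Φ(-4.345) = 0.8543 + 0.0000 = 0.8543.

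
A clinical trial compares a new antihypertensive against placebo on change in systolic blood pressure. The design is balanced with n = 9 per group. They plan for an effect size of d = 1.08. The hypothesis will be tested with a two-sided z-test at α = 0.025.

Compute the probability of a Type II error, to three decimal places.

Noncentrality parameter: δ = d·√(n/2) = 1.08 × √(9/2) = 2.2910
Two-sided α = 0.025 → critical value z_{0.0125} = 2.241.
Power = Φ(δ − 2.241) + Φ(−δ − 2.241) = Φ(0.050) + Φ(-4.532) = 0.5198 + 0.0000 = 0.5198.
Type II error: β = 1 − power = 1 − 0.5198 = 0.4802.

β ≈ 0.480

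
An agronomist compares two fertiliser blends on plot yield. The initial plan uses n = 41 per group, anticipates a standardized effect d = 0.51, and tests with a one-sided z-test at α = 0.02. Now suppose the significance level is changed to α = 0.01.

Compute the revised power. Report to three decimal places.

Power ≈ 0.493

δ = d·√(n/2) = 0.51 × √(41/2) = 2.3091 (unchanged). New critical value: z_{0.01} = 2.326.
Revised power = Φ(δ − 2.326) = Φ(-0.017) = 0.4931.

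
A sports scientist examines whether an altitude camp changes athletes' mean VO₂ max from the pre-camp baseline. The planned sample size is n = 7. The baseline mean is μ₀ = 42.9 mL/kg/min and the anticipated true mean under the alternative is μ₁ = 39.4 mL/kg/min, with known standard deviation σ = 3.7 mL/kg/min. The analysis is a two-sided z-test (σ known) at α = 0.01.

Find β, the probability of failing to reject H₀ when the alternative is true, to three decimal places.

Standardized effect: d = |μ₁ − μ₀| / σ = |39.4 − 42.9| / 3.7 = 0.9459
Noncentrality parameter: δ = d·√n = 0.9459 × √7 = 2.5027
Critical value for a two-sided test at α = 0.01: z_{α/2} = 2.576.
Power = Φ(δ − 2.576) + Φ(−δ − 2.576) = Φ(-0.073) + Φ(-5.079) = 0.4709 + 0.0000 = 0.4709.
Type II error: β = 1 − power = 1 − 0.4709 = 0.5291.

β ≈ 0.529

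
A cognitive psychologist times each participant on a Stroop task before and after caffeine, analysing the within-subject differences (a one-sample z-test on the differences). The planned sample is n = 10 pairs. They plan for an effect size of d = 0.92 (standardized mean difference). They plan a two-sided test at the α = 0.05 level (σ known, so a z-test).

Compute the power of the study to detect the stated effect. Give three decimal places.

Noncentrality parameter: λ = d·√n = 0.92 × √10 = 2.9093
Critical value for a two-sided test at α = 0.05: z_{α/2} = 1.960.
Power = Φ(λ − 1.960) + Φ(−λ − 1.960) = Φ(0.949) + Φ(-4.869) = 0.8288 + 0.0000 = 0.8288.

Power ≈ 0.829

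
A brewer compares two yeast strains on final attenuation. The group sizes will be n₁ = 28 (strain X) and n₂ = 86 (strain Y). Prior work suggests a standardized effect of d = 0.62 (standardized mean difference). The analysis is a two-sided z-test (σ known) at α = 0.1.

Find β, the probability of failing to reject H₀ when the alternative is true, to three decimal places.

Noncentrality parameter: λ = d / √(1/n₁ + 1/n₂) = 0.62 / √(1/28 + 1/86) = 2.8495
Critical value for a two-sided test at α = 0.1: z_{α/2} = 1.645.
Power = Φ(λ − 1.645) + Φ(−λ − 1.645) = Φ(1.205) + Φ(-4.494) = 0.8858 + 0.0000 = 0.8858.
Type II error: β = 1 − power = 1 − 0.8858 = 0.1142.

β ≈ 0.114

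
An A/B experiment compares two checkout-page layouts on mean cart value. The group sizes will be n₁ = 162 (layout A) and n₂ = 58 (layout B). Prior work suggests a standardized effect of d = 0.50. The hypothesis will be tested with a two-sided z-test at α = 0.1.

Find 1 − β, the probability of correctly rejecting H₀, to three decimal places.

Power ≈ 0.948

Noncentrality parameter: δ = d / √(1/n₁ + 1/n₂) = 0.50 / √(1/162 + 1/58) = 3.2676
Two-sided α = 0.1 → critical value z_{0.05} = 1.645.
Power = Φ(δ − 1.645) + Φ(−δ − 1.645) = Φ(1.623) + Φ(-4.912) = 0.9477 + 0.0000 = 0.9477.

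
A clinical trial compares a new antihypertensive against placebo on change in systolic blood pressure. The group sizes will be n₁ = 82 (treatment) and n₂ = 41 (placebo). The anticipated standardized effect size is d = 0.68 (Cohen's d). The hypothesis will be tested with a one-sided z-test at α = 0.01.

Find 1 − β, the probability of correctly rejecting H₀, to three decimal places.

Power ≈ 0.890

Noncentrality parameter: δ = d / √(1/n₁ + 1/n₂) = 0.68 / √(1/82 + 1/41) = 3.5551
Critical value for a one-sided test at α = 0.01: z_α = 2.326.
Power = Φ(δ − 2.326) = Φ(1.229) = 0.8904.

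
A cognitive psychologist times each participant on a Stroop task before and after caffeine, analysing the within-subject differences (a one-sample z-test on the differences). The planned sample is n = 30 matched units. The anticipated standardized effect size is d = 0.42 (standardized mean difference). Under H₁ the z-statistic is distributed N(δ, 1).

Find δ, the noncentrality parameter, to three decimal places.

δ = d·√n = 0.42 × √30 = 2.3004

δ ≈ 2.300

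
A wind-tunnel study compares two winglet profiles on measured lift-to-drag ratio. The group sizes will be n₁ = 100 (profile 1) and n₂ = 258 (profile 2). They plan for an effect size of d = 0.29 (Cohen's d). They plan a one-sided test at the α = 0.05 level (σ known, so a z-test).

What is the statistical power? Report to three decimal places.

Noncentrality parameter: δ = d / √(1/n₁ + 1/n₂) = 0.29 / √(1/100 + 1/258) = 2.4619
Critical value for a one-sided test at α = 0.05: z_α = 1.645.
Power = P(Z > 1.645 − δ) = Φ(0.817) = 0.7930.

Power ≈ 0.793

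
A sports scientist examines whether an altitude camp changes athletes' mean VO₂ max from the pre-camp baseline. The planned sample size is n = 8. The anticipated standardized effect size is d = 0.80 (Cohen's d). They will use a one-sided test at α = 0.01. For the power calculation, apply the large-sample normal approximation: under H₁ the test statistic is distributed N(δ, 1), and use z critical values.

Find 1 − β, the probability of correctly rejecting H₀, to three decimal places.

Noncentrality parameter: δ = d·√n = 0.80 × √8 = 2.2627
Critical value for a one-sided test at α = 0.01: z_α = 2.326.
Power = P(Z > 2.326 − δ) = Φ(-0.064) = 0.4746.

Power ≈ 0.475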